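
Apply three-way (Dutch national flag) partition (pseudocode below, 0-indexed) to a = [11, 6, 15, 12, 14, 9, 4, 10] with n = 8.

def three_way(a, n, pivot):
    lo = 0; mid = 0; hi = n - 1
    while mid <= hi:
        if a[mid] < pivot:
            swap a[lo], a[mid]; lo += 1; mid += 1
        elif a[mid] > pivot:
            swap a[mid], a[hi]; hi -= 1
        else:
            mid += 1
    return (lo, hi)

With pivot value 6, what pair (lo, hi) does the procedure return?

pivot = 6; lo=0, mid=0, hi=7
a[mid]=11>6: swap a[0],a[7]; hi=6 → [10, 6, 15, 12, 14, 9, 4, 11]
a[mid]=10>6: swap a[0],a[6]; hi=5 → [4, 6, 15, 12, 14, 9, 10, 11]
a[mid]=4<6: swap a[0],a[0]; lo=1,mid=1 → [4, 6, 15, 12, 14, 9, 10, 11]
a[mid]=6=6: mid=2
a[mid]=15>6: swap a[2],a[5]; hi=4 → [4, 6, 9, 12, 14, 15, 10, 11]
a[mid]=9>6: swap a[2],a[4]; hi=3 → [4, 6, 14, 12, 9, 15, 10, 11]
a[mid]=14>6: swap a[2],a[3]; hi=2 → [4, 6, 12, 14, 9, 15, 10, 11]
a[mid]=12>6: swap a[2],a[2]; hi=1 → [4, 6, 12, 14, 9, 15, 10, 11]
end: lo=1, hi=1; a = [4, 6, 12, 14, 9, 15, 10, 11]

(1, 1)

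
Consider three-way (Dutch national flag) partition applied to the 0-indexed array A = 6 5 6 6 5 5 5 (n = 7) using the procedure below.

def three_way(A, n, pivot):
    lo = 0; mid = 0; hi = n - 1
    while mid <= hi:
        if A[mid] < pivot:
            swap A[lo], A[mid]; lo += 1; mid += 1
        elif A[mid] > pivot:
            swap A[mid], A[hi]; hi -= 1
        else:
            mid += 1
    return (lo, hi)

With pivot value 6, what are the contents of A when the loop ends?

5 5 5 5 6 6 6

lo=0 mid=0 hi=6
6=6: mid=1
5<6: swap(0,1), lo=1 mid=2 ⇒ 5 6 6 6 5 5 5
6=6: mid=3
6=6: mid=4
5<6: swap(1,4), lo=2 mid=5 ⇒ 5 5 6 6 6 5 5
5<6: swap(2,5), lo=3 mid=6 ⇒ 5 5 5 6 6 6 5
5<6: swap(3,6), lo=4 mid=7 ⇒ 5 5 5 5 6 6 6
done. lo=4 hi=6; A=5 5 5 5 6 6 6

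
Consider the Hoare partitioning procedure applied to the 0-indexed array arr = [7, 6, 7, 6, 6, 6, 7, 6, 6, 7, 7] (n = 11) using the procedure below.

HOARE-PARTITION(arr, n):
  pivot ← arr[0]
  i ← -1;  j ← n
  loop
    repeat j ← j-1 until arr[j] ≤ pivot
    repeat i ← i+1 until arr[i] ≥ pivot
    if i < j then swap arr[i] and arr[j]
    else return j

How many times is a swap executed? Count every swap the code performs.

pivot = arr[0] = 7; i = -1, j = 11
j→10 (arr[10]=7≤7), i→0 (arr[0]=7≥7); i<j, swap → [7, 6, 7, 6, 6, 6, 7, 6, 6, 7, 7]
j→9 (arr[9]=7≤7), i→2 (arr[2]=7≥7); i<j, swap → [7, 6, 7, 6, 6, 6, 7, 6, 6, 7, 7]
j→8 (arr[8]=6≤7), i→6 (arr[6]=7≥7); i<j, swap → [7, 6, 7, 6, 6, 6, 6, 6, 7, 7, 7]
j→7, i→8; i≥j, return j=7. arr = [7, 6, 7, 6, 6, 6, 6, 6, 7, 7, 7]

3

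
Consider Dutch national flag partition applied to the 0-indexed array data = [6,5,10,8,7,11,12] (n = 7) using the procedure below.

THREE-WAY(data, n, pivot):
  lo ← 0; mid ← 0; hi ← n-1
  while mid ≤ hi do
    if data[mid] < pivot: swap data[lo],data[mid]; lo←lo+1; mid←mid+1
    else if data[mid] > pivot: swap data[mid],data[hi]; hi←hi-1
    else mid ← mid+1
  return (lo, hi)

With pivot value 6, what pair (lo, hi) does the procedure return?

(1, 1)

lo=0 mid=0 hi=6
6=6: mid=1
5<6: swap(0,1), lo=1 mid=2 ⇒ [5,6,10,8,7,11,12]
10>6: swap(2,6), hi=5 ⇒ [5,6,12,8,7,11,10]
12>6: swap(2,5), hi=4 ⇒ [5,6,11,8,7,12,10]
11>6: swap(2,4), hi=3 ⇒ [5,6,7,8,11,12,10]
7>6: swap(2,3), hi=2 ⇒ [5,6,8,7,11,12,10]
8>6: swap(2,2), hi=1 ⇒ [5,6,8,7,11,12,10]
done. lo=1 hi=1; data=[5,6,8,7,11,12,10]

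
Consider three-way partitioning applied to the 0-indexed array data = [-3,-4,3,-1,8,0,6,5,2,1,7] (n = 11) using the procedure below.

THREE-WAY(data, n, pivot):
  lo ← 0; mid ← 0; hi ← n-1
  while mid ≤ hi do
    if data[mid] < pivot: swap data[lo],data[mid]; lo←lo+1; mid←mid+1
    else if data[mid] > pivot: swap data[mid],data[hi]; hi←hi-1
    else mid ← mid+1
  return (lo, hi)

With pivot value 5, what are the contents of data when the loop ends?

[-3,-4,3,-1,1,0,2,5,6,7,8]

pivot = 5; lo=0, mid=0, hi=10
data[mid]=-3<5: swap data[0],data[0]; lo=1,mid=1 → [-3,-4,3,-1,8,0,6,5,2,1,7]
data[mid]=-4<5: swap data[1],data[1]; lo=2,mid=2 → [-3,-4,3,-1,8,0,6,5,2,1,7]
data[mid]=3<5: swap data[2],data[2]; lo=3,mid=3 → [-3,-4,3,-1,8,0,6,5,2,1,7]
data[mid]=-1<5: swap data[3],data[3]; lo=4,mid=4 → [-3,-4,3,-1,8,0,6,5,2,1,7]
data[mid]=8>5: swap data[4],data[10]; hi=9 → [-3,-4,3,-1,7,0,6,5,2,1,8]
data[mid]=7>5: swap data[4],data[9]; hi=8 → [-3,-4,3,-1,1,0,6,5,2,7,8]
data[mid]=1<5: swap data[4],data[4]; lo=5,mid=5 → [-3,-4,3,-1,1,0,6,5,2,7,8]
data[mid]=0<5: swap data[5],data[5]; lo=6,mid=6 → [-3,-4,3,-1,1,0,6,5,2,7,8]
data[mid]=6>5: swap data[6],data[8]; hi=7 → [-3,-4,3,-1,1,0,2,5,6,7,8]
data[mid]=2<5: swap data[6],data[6]; lo=7,mid=7 → [-3,-4,3,-1,1,0,2,5,6,7,8]
data[mid]=5=5: mid=8
end: lo=7, hi=7; data = [-3,-4,3,-1,1,0,2,5,6,7,8]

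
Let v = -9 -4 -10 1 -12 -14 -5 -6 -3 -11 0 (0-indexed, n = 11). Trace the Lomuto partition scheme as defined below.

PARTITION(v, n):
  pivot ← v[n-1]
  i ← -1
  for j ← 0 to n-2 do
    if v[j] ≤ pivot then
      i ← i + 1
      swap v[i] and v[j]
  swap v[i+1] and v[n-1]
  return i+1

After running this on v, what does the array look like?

-9 -4 -10 -12 -14 -5 -6 -3 -11 0 1

pivot = v[10] = 0; i = -1
j=0: v[0]=-9 ≤ 0 → i=0, swap v[0],v[0] (no change) → -9 -4 -10 1 -12 -14 -5 -6 -3 -11 0
j=1: v[1]=-4 ≤ 0 → i=1, swap v[1],v[1] (no change) → -9 -4 -10 1 -12 -14 -5 -6 -3 -11 0
j=2: v[2]=-10 ≤ 0 → i=2, swap v[2],v[2] (no change) → -9 -4 -10 1 -12 -14 -5 -6 -3 -11 0
j=3: v[3]=1 > 0 → no swap
j=4: v[4]=-12 ≤ 0 → i=3, swap v[3],v[4] → -9 -4 -10 -12 1 -14 -5 -6 -3 -11 0
j=5: v[5]=-14 ≤ 0 → i=4, swap v[4],v[5] → -9 -4 -10 -12 -14 1 -5 -6 -3 -11 0
j=6: v[6]=-5 ≤ 0 → i=5, swap v[5],v[6] → -9 -4 -10 -12 -14 -5 1 -6 -3 -11 0
j=7: v[7]=-6 ≤ 0 → i=6, swap v[6],v[7] → -9 -4 -10 -12 -14 -5 -6 1 -3 -11 0
j=8: v[8]=-3 ≤ 0 → i=7, swap v[7],v[8] → -9 -4 -10 -12 -14 -5 -6 -3 1 -11 0
j=9: v[9]=-11 ≤ 0 → i=8, swap v[8],v[9] → -9 -4 -10 -12 -14 -5 -6 -3 -11 1 0
final swap v[9],v[10] → -9 -4 -10 -12 -14 -5 -6 -3 -11 0 1; return 9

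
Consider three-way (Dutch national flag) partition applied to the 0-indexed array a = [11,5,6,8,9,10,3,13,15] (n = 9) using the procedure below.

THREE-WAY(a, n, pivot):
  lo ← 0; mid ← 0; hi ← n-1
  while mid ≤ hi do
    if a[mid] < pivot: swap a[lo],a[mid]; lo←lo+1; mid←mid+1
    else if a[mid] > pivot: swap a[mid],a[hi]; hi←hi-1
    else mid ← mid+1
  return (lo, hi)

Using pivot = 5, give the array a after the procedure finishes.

pivot = 5; lo=0, mid=0, hi=8
a[mid]=11>5: swap a[0],a[8]; hi=7 → [15,5,6,8,9,10,3,13,11]
a[mid]=15>5: swap a[0],a[7]; hi=6 → [13,5,6,8,9,10,3,15,11]
a[mid]=13>5: swap a[0],a[6]; hi=5 → [3,5,6,8,9,10,13,15,11]
a[mid]=3<5: swap a[0],a[0]; lo=1,mid=1 → [3,5,6,8,9,10,13,15,11]
a[mid]=5=5: mid=2
a[mid]=6>5: swap a[2],a[5]; hi=4 → [3,5,10,8,9,6,13,15,11]
a[mid]=10>5: swap a[2],a[4]; hi=3 → [3,5,9,8,10,6,13,15,11]
a[mid]=9>5: swap a[2],a[3]; hi=2 → [3,5,8,9,10,6,13,15,11]
a[mid]=8>5: swap a[2],a[2]; hi=1 → [3,5,8,9,10,6,13,15,11]
end: lo=1, hi=1; a = [3,5,8,9,10,6,13,15,11]

[3,5,8,9,10,6,13,15,11]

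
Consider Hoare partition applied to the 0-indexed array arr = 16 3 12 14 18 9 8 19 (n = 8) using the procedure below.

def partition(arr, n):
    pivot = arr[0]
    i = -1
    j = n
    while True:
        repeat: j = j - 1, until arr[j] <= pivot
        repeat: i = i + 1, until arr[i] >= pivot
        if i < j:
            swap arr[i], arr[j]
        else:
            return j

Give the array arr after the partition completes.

pivot = arr[0] = 16; i = -1, j = 8
j→6 (arr[6]=8≤16), i→0 (arr[0]=16≥16); i<j, swap → 8 3 12 14 18 9 16 19
j→5 (arr[5]=9≤16), i→4 (arr[4]=18≥16); i<j, swap → 8 3 12 14 9 18 16 19
j→4, i→5; i≥j, return j=4. arr = 8 3 12 14 9 18 16 19

8 3 12 14 9 18 16 19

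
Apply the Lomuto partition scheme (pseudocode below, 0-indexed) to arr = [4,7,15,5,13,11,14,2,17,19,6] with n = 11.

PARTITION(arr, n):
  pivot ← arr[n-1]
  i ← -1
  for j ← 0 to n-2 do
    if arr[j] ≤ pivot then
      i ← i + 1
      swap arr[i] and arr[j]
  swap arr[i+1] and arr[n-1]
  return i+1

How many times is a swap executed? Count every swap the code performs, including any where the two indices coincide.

4

pivot=6, i=-1
j=0: 4≤6, i=0, swap(0,0) ⇒ [4,7,15,5,13,11,14,2,17,19,6]
j=1: 7>6, skip
j=2: 15>6, skip
j=3: 5≤6, i=1, swap(1,3) ⇒ [4,5,15,7,13,11,14,2,17,19,6]
j=4: 13>6, skip
j=5: 11>6, skip
j=6: 14>6, skip
j=7: 2≤6, i=2, swap(2,7) ⇒ [4,5,2,7,13,11,14,15,17,19,6]
j=8: 17>6, skip
j=9: 19>6, skip
swap(3,10) ⇒ [4,5,2,6,13,11,14,15,17,19,7]; return 3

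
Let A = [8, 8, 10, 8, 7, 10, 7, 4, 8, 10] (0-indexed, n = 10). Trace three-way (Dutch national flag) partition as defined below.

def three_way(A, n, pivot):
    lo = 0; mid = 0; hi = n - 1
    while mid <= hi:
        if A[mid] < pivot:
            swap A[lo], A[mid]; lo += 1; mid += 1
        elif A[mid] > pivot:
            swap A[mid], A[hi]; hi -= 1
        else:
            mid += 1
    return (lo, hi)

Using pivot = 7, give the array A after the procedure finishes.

lo=0 mid=0 hi=9
8>7: swap(0,9), hi=8 ⇒ [10, 8, 10, 8, 7, 10, 7, 4, 8, 8]
10>7: swap(0,8), hi=7 ⇒ [8, 8, 10, 8, 7, 10, 7, 4, 10, 8]
8>7: swap(0,7), hi=6 ⇒ [4, 8, 10, 8, 7, 10, 7, 8, 10, 8]
4<7: swap(0,0), lo=1 mid=1 ⇒ [4, 8, 10, 8, 7, 10, 7, 8, 10, 8]
8>7: swap(1,6), hi=5 ⇒ [4, 7, 10, 8, 7, 10, 8, 8, 10, 8]
7=7: mid=2
10>7: swap(2,5), hi=4 ⇒ [4, 7, 10, 8, 7, 10, 8, 8, 10, 8]
10>7: swap(2,4), hi=3 ⇒ [4, 7, 7, 8, 10, 10, 8, 8, 10, 8]
7=7: mid=3
8>7: swap(3,3), hi=2 ⇒ [4, 7, 7, 8, 10, 10, 8, 8, 10, 8]
done. lo=1 hi=2; A=[4, 7, 7, 8, 10, 10, 8, 8, 10, 8]

[4, 7, 7, 8, 10, 10, 8, 8, 10, 8]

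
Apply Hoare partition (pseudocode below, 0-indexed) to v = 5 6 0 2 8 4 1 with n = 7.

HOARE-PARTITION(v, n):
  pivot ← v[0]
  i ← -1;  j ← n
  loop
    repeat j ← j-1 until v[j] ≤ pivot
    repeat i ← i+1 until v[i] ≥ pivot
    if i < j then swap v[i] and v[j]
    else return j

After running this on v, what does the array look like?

1 4 0 2 8 6 5

pivot = v[0] = 5; i = -1, j = 7
j→6 (v[6]=1≤5), i→0 (v[0]=5≥5); i<j, swap → 1 6 0 2 8 4 5
j→5 (v[5]=4≤5), i→1 (v[1]=6≥5); i<j, swap → 1 4 0 2 8 6 5
j→3, i→4; i≥j, return j=3. v = 1 4 0 2 8 6 5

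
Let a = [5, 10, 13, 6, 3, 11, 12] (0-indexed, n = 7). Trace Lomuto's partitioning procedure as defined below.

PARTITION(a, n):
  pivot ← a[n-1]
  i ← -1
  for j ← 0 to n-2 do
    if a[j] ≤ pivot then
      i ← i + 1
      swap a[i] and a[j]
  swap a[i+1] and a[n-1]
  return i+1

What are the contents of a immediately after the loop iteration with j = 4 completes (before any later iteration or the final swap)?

[5, 10, 6, 3, 13, 11, 12]

pivot = a[6] = 12; i = -1
j=0: a[0]=5 ≤ 12 → i=0, swap a[0],a[0] (no change) → [5, 10, 13, 6, 3, 11, 12]
j=1: a[1]=10 ≤ 12 → i=1, swap a[1],a[1] (no change) → [5, 10, 13, 6, 3, 11, 12]
j=2: a[2]=13 > 12 → no swap
j=3: a[3]=6 ≤ 12 → i=2, swap a[2],a[3] → [5, 10, 6, 13, 3, 11, 12]
j=4: a[4]=3 ≤ 12 → i=3, swap a[3],a[4] → [5, 10, 6, 3, 13, 11, 12]
(after j=4) a = [5, 10, 6, 3, 13, 11, 12]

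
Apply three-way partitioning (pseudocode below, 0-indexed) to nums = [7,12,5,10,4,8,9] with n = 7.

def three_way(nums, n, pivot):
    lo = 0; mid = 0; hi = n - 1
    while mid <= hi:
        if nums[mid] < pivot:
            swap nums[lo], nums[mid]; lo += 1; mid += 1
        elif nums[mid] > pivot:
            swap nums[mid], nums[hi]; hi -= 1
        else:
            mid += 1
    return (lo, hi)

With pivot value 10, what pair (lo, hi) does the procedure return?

(5, 5)

lo=0 mid=0 hi=6
7<10: swap(0,0), lo=1 mid=1 ⇒ [7,12,5,10,4,8,9]
12>10: swap(1,6), hi=5 ⇒ [7,9,5,10,4,8,12]
9<10: swap(1,1), lo=2 mid=2 ⇒ [7,9,5,10,4,8,12]
5<10: swap(2,2), lo=3 mid=3 ⇒ [7,9,5,10,4,8,12]
10=10: mid=4
4<10: swap(3,4), lo=4 mid=5 ⇒ [7,9,5,4,10,8,12]
8<10: swap(4,5), lo=5 mid=6 ⇒ [7,9,5,4,8,10,12]
done. lo=5 hi=5; nums=[7,9,5,4,8,10,12]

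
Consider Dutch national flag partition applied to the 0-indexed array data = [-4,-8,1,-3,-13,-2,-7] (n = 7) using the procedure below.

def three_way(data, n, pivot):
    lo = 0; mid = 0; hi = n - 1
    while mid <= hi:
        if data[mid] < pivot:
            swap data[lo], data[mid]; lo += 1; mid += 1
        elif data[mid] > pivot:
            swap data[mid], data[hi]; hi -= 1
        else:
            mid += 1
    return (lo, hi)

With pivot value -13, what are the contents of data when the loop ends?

[-13,1,-3,-8,-2,-7,-4]

pivot = -13; lo=0, mid=0, hi=6
data[mid]=-4>-13: swap data[0],data[6]; hi=5 → [-7,-8,1,-3,-13,-2,-4]
data[mid]=-7>-13: swap data[0],data[5]; hi=4 → [-2,-8,1,-3,-13,-7,-4]
data[mid]=-2>-13: swap data[0],data[4]; hi=3 → [-13,-8,1,-3,-2,-7,-4]
data[mid]=-13=-13: mid=1
data[mid]=-8>-13: swap data[1],data[3]; hi=2 → [-13,-3,1,-8,-2,-7,-4]
data[mid]=-3>-13: swap data[1],data[2]; hi=1 → [-13,1,-3,-8,-2,-7,-4]
data[mid]=1>-13: swap data[1],data[1]; hi=0 → [-13,1,-3,-8,-2,-7,-4]
end: lo=0, hi=0; data = [-13,1,-3,-8,-2,-7,-4]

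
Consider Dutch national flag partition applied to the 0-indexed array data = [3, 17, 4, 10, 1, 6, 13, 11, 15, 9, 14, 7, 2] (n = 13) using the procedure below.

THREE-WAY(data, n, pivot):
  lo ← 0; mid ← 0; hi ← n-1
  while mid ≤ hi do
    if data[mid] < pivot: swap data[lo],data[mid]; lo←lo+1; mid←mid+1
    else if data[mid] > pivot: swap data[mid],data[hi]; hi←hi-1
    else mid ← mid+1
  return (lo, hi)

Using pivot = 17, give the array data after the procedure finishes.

lo=0 mid=0 hi=12
3<17: swap(0,0), lo=1 mid=1 ⇒ [3, 17, 4, 10, 1, 6, 13, 11, 15, 9, 14, 7, 2]
17=17: mid=2
4<17: swap(1,2), lo=2 mid=3 ⇒ [3, 4, 17, 10, 1, 6, 13, 11, 15, 9, 14, 7, 2]
10<17: swap(2,3), lo=3 mid=4 ⇒ [3, 4, 10, 17, 1, 6, 13, 11, 15, 9, 14, 7, 2]
1<17: swap(3,4), lo=4 mid=5 ⇒ [3, 4, 10, 1, 17, 6, 13, 11, 15, 9, 14, 7, 2]
6<17: swap(4,5), lo=5 mid=6 ⇒ [3, 4, 10, 1, 6, 17, 13, 11, 15, 9, 14, 7, 2]
13<17: swap(5,6), lo=6 mid=7 ⇒ [3, 4, 10, 1, 6, 13, 17, 11, 15, 9, 14, 7, 2]
11<17: swap(6,7), lo=7 mid=8 ⇒ [3, 4, 10, 1, 6, 13, 11, 17, 15, 9, 14, 7, 2]
15<17: swap(7,8), lo=8 mid=9 ⇒ [3, 4, 10, 1, 6, 13, 11, 15, 17, 9, 14, 7, 2]
9<17: swap(8,9), lo=9 mid=10 ⇒ [3, 4, 10, 1, 6, 13, 11, 15, 9, 17, 14, 7, 2]
14<17: swap(9,10), lo=10 mid=11 ⇒ [3, 4, 10, 1, 6, 13, 11, 15, 9, 14, 17, 7, 2]
7<17: swap(10,11), lo=11 mid=12 ⇒ [3, 4, 10, 1, 6, 13, 11, 15, 9, 14, 7, 17, 2]
2<17: swap(11,12), lo=12 mid=13 ⇒ [3, 4, 10, 1, 6, 13, 11, 15, 9, 14, 7, 2, 17]
done. lo=12 hi=12; data=[3, 4, 10, 1, 6, 13, 11, 15, 9, 14, 7, 2, 17]

[3, 4, 10, 1, 6, 13, 11, 15, 9, 14, 7, 2, 17]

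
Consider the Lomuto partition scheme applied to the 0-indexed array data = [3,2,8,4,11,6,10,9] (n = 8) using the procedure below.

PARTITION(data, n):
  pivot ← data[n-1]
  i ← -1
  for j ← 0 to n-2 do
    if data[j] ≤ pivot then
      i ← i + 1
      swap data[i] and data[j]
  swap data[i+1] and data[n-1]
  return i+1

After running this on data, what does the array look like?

[3,2,8,4,6,9,10,11]

pivot = data[7] = 9; i = -1
j=0: data[0]=3 ≤ 9 → i=0, swap data[0],data[0] (no change) → [3,2,8,4,11,6,10,9]
j=1: data[1]=2 ≤ 9 → i=1, swap data[1],data[1] (no change) → [3,2,8,4,11,6,10,9]
j=2: data[2]=8 ≤ 9 → i=2, swap data[2],data[2] (no change) → [3,2,8,4,11,6,10,9]
j=3: data[3]=4 ≤ 9 → i=3, swap data[3],data[3] (no change) → [3,2,8,4,11,6,10,9]
j=4: data[4]=11 > 9 → no swap
j=5: data[5]=6 ≤ 9 → i=4, swap data[4],data[5] → [3,2,8,4,6,11,10,9]
j=6: data[6]=10 > 9 → no swap
final swap data[5],data[7] → [3,2,8,4,6,9,10,11]; return 5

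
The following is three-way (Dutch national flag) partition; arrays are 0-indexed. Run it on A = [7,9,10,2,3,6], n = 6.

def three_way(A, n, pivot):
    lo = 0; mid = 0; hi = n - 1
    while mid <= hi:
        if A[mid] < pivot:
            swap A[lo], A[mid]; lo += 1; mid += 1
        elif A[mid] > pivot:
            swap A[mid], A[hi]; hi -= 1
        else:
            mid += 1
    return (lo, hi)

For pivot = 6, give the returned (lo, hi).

(2, 2)

pivot = 6; lo=0, mid=0, hi=5
A[mid]=7>6: swap A[0],A[5]; hi=4 → [6,9,10,2,3,7]
A[mid]=6=6: mid=1
A[mid]=9>6: swap A[1],A[4]; hi=3 → [6,3,10,2,9,7]
A[mid]=3<6: swap A[0],A[1]; lo=1,mid=2 → [3,6,10,2,9,7]
A[mid]=10>6: swap A[2],A[3]; hi=2 → [3,6,2,10,9,7]
A[mid]=2<6: swap A[1],A[2]; lo=2,mid=3 → [3,2,6,10,9,7]
end: lo=2, hi=2; A = [3,2,6,10,9,7]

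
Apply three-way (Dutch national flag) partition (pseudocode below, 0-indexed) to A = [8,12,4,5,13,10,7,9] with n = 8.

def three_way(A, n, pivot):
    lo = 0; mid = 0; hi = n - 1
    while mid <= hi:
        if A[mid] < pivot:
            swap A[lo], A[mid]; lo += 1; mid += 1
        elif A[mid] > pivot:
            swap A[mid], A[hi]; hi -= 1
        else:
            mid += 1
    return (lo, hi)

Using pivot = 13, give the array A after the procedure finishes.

[8,12,4,5,10,7,9,13]

pivot = 13; lo=0, mid=0, hi=7
A[mid]=8<13: swap A[0],A[0]; lo=1,mid=1 → [8,12,4,5,13,10,7,9]
A[mid]=12<13: swap A[1],A[1]; lo=2,mid=2 → [8,12,4,5,13,10,7,9]
A[mid]=4<13: swap A[2],A[2]; lo=3,mid=3 → [8,12,4,5,13,10,7,9]
A[mid]=5<13: swap A[3],A[3]; lo=4,mid=4 → [8,12,4,5,13,10,7,9]
A[mid]=13=13: mid=5
A[mid]=10<13: swap A[4],A[5]; lo=5,mid=6 → [8,12,4,5,10,13,7,9]
A[mid]=7<13: swap A[5],A[6]; lo=6,mid=7 → [8,12,4,5,10,7,13,9]
A[mid]=9<13: swap A[6],A[7]; lo=7,mid=8 → [8,12,4,5,10,7,9,13]
end: lo=7, hi=7; A = [8,12,4,5,10,7,9,13]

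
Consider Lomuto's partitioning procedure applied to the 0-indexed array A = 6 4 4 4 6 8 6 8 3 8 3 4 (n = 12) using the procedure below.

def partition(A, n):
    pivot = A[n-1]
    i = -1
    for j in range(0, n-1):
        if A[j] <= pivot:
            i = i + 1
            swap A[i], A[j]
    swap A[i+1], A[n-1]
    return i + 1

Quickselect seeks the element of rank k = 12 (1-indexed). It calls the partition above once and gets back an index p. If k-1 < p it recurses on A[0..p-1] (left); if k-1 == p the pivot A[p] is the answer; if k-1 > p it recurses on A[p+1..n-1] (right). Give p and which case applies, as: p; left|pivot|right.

5; right

pivot = A[11] = 4; i = -1
j=0: A[0]=6 > 4 → no swap
j=1: A[1]=4 ≤ 4 → i=0, swap A[0],A[1] → 4 6 4 4 6 8 6 8 3 8 3 4
j=2: A[2]=4 ≤ 4 → i=1, swap A[1],A[2] → 4 4 6 4 6 8 6 8 3 8 3 4
j=3: A[3]=4 ≤ 4 → i=2, swap A[2],A[3] → 4 4 4 6 6 8 6 8 3 8 3 4
j=4: A[4]=6 > 4 → no swap
j=5: A[5]=8 > 4 → no swap
j=6: A[6]=6 > 4 → no swap
j=7: A[7]=8 > 4 → no swap
j=8: A[8]=3 ≤ 4 → i=3, swap A[3],A[8] → 4 4 4 3 6 8 6 8 6 8 3 4
j=9: A[9]=8 > 4 → no swap
j=10: A[10]=3 ≤ 4 → i=4, swap A[4],A[10] → 4 4 4 3 3 8 6 8 6 8 6 4
final swap A[5],A[11] → 4 4 4 3 3 4 6 8 6 8 6 8; return 5
p = 5; k-1 = 11 > 5 ⇒ right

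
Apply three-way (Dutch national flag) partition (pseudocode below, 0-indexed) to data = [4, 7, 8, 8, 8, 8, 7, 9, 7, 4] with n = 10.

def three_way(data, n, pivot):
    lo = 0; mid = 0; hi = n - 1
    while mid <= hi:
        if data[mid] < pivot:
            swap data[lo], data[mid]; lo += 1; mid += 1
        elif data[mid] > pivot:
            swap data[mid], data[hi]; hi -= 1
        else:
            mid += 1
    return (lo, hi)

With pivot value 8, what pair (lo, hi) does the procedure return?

(5, 8)

pivot = 8; lo=0, mid=0, hi=9
data[mid]=4<8: swap data[0],data[0]; lo=1,mid=1 → [4, 7, 8, 8, 8, 8, 7, 9, 7, 4]
data[mid]=7<8: swap data[1],data[1]; lo=2,mid=2 → [4, 7, 8, 8, 8, 8, 7, 9, 7, 4]
data[mid]=8=8: mid=3
data[mid]=8=8: mid=4
data[mid]=8=8: mid=5
data[mid]=8=8: mid=6
data[mid]=7<8: swap data[2],data[6]; lo=3,mid=7 → [4, 7, 7, 8, 8, 8, 8, 9, 7, 4]
data[mid]=9>8: swap data[7],data[9]; hi=8 → [4, 7, 7, 8, 8, 8, 8, 4, 7, 9]
data[mid]=4<8: swap data[3],data[7]; lo=4,mid=8 → [4, 7, 7, 4, 8, 8, 8, 8, 7, 9]
data[mid]=7<8: swap data[4],data[8]; lo=5,mid=9 → [4, 7, 7, 4, 7, 8, 8, 8, 8, 9]
end: lo=5, hi=8; data = [4, 7, 7, 4, 7, 8, 8, 8, 8, 9]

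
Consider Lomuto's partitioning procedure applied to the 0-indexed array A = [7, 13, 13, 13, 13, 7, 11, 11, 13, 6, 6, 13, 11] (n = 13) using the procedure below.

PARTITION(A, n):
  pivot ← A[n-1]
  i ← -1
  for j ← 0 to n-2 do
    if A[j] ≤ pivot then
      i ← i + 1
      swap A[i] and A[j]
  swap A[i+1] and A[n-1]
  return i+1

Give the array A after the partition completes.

[7, 7, 11, 11, 6, 6, 11, 13, 13, 13, 13, 13, 13]

pivot=11, i=-1
j=0: 7≤11, i=0, swap(0,0) ⇒ [7, 13, 13, 13, 13, 7, 11, 11, 13, 6, 6, 13, 11]
j=1: 13>11, skip
j=2: 13>11, skip
j=3: 13>11, skip
j=4: 13>11, skip
j=5: 7≤11, i=1, swap(1,5) ⇒ [7, 7, 13, 13, 13, 13, 11, 11, 13, 6, 6, 13, 11]
j=6: 11≤11, i=2, swap(2,6) ⇒ [7, 7, 11, 13, 13, 13, 13, 11, 13, 6, 6, 13, 11]
j=7: 11≤11, i=3, swap(3,7) ⇒ [7, 7, 11, 11, 13, 13, 13, 13, 13, 6, 6, 13, 11]
j=8: 13>11, skip
j=9: 6≤11, i=4, swap(4,9) ⇒ [7, 7, 11, 11, 6, 13, 13, 13, 13, 13, 6, 13, 11]
j=10: 6≤11, i=5, swap(5,10) ⇒ [7, 7, 11, 11, 6, 6, 13, 13, 13, 13, 13, 13, 11]
j=11: 13>11, skip
swap(6,12) ⇒ [7, 7, 11, 11, 6, 6, 11, 13, 13, 13, 13, 13, 13]; return 6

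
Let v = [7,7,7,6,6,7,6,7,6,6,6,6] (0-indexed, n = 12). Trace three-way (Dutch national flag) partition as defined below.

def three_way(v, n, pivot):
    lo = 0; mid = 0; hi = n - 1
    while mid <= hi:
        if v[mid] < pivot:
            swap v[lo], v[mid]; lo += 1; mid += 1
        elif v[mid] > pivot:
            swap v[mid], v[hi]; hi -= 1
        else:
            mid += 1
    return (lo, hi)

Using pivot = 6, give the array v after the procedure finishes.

[6,6,6,6,6,6,6,7,7,7,7,7]

pivot = 6; lo=0, mid=0, hi=11
v[mid]=7>6: swap v[0],v[11]; hi=10 → [6,7,7,6,6,7,6,7,6,6,6,7]
v[mid]=6=6: mid=1
v[mid]=7>6: swap v[1],v[10]; hi=9 → [6,6,7,6,6,7,6,7,6,6,7,7]
v[mid]=6=6: mid=2
v[mid]=7>6: swap v[2],v[9]; hi=8 → [6,6,6,6,6,7,6,7,6,7,7,7]
v[mid]=6=6: mid=3
v[mid]=6=6: mid=4
v[mid]=6=6: mid=5
v[mid]=7>6: swap v[5],v[8]; hi=7 → [6,6,6,6,6,6,6,7,7,7,7,7]
v[mid]=6=6: mid=6
v[mid]=6=6: mid=7
v[mid]=7>6: swap v[7],v[7]; hi=6 → [6,6,6,6,6,6,6,7,7,7,7,7]
end: lo=0, hi=6; v = [6,6,6,6,6,6,6,7,7,7,7,7]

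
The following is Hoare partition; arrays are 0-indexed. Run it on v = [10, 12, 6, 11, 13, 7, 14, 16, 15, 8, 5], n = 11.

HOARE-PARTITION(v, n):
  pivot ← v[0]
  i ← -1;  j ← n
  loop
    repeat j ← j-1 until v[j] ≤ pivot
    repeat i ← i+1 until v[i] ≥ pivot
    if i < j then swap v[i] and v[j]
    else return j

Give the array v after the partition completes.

pivot=10
j stops at 10 (5), i stops at 0 (10); swap ⇒ [5, 12, 6, 11, 13, 7, 14, 16, 15, 8, 10]
j stops at 9 (8), i stops at 1 (12); swap ⇒ [5, 8, 6, 11, 13, 7, 14, 16, 15, 12, 10]
j stops at 5 (7), i stops at 3 (11); swap ⇒ [5, 8, 6, 7, 13, 11, 14, 16, 15, 12, 10]
j stops at 3, i stops at 4; i≥j ⇒ return 3. v=[5, 8, 6, 7, 13, 11, 14, 16, 15, 12, 10]

[5, 8, 6, 7, 13, 11, 14, 16, 15, 12, 10]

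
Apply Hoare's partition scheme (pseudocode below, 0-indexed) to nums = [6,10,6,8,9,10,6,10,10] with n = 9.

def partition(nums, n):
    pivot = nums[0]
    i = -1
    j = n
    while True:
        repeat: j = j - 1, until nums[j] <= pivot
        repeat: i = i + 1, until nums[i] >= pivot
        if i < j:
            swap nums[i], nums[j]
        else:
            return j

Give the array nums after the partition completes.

[6,6,10,8,9,10,6,10,10]

pivot = nums[0] = 6; i = -1, j = 9
j→6 (nums[6]=6≤6), i→0 (nums[0]=6≥6); i<j, swap → [6,10,6,8,9,10,6,10,10]
j→2 (nums[2]=6≤6), i→1 (nums[1]=10≥6); i<j, swap → [6,6,10,8,9,10,6,10,10]
j→1, i→2; i≥j, return j=1. nums = [6,6,10,8,9,10,6,10,10]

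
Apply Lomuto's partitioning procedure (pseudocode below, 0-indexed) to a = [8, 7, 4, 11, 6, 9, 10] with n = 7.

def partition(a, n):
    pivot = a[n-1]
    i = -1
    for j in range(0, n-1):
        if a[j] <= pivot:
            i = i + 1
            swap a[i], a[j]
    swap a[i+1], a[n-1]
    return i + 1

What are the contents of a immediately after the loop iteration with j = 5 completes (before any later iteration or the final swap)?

[8, 7, 4, 6, 9, 11, 10]

pivot=10, i=-1
j=0: 8≤10, i=0, swap(0,0) ⇒ [8, 7, 4, 11, 6, 9, 10]
j=1: 7≤10, i=1, swap(1,1) ⇒ [8, 7, 4, 11, 6, 9, 10]
j=2: 4≤10, i=2, swap(2,2) ⇒ [8, 7, 4, 11, 6, 9, 10]
j=3: 11>10, skip
j=4: 6≤10, i=3, swap(3,4) ⇒ [8, 7, 4, 6, 11, 9, 10]
j=5: 9≤10, i=4, swap(4,5) ⇒ [8, 7, 4, 6, 9, 11, 10]
(after j=5) a = [8, 7, 4, 6, 9, 11, 10]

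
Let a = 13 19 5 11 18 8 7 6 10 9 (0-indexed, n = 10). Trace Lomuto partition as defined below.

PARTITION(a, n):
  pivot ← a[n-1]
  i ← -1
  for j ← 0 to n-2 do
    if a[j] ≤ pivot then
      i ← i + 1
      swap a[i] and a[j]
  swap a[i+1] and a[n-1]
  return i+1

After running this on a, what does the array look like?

pivot = a[9] = 9; i = -1
j=0: a[0]=13 > 9 → no swap
j=1: a[1]=19 > 9 → no swap
j=2: a[2]=5 ≤ 9 → i=0, swap a[0],a[2] → 5 19 13 11 18 8 7 6 10 9
j=3: a[3]=11 > 9 → no swap
j=4: a[4]=18 > 9 → no swap
j=5: a[5]=8 ≤ 9 → i=1, swap a[1],a[5] → 5 8 13 11 18 19 7 6 10 9
j=6: a[6]=7 ≤ 9 → i=2, swap a[2],a[6] → 5 8 7 11 18 19 13 6 10 9
j=7: a[7]=6 ≤ 9 → i=3, swap a[3],a[7] → 5 8 7 6 18 19 13 11 10 9
j=8: a[8]=10 > 9 → no swap
final swap a[4],a[9] → 5 8 7 6 9 19 13 11 10 18; return 4

5 8 7 6 9 19 13 11 10 18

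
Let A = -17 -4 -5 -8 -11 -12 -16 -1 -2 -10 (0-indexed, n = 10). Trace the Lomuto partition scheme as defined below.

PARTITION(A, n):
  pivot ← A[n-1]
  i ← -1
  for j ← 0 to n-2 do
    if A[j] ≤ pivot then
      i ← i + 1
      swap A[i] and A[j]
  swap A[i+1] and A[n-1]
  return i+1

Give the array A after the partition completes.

pivot=-10, i=-1
j=0: -17≤-10, i=0, swap(0,0) ⇒ -17 -4 -5 -8 -11 -12 -16 -1 -2 -10
j=1: -4>-10, skip
j=2: -5>-10, skip
j=3: -8>-10, skip
j=4: -11≤-10, i=1, swap(1,4) ⇒ -17 -11 -5 -8 -4 -12 -16 -1 -2 -10
j=5: -12≤-10, i=2, swap(2,5) ⇒ -17 -11 -12 -8 -4 -5 -16 -1 -2 -10
j=6: -16≤-10, i=3, swap(3,6) ⇒ -17 -11 -12 -16 -4 -5 -8 -1 -2 -10
j=7: -1>-10, skip
j=8: -2>-10, skip
swap(4,9) ⇒ -17 -11 -12 -16 -10 -5 -8 -1 -2 -4; return 4

-17 -11 -12 -16 -10 -5 -8 -1 -2 -4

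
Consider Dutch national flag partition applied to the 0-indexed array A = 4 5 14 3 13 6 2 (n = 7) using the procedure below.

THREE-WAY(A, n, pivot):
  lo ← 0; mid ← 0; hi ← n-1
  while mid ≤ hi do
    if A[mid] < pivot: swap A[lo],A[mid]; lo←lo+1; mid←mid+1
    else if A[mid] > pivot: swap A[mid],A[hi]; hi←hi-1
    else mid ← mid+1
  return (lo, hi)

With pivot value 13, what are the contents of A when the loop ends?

4 5 2 3 6 13 14

lo=0 mid=0 hi=6
4<13: swap(0,0), lo=1 mid=1 ⇒ 4 5 14 3 13 6 2
5<13: swap(1,1), lo=2 mid=2 ⇒ 4 5 14 3 13 6 2
14>13: swap(2,6), hi=5 ⇒ 4 5 2 3 13 6 14
2<13: swap(2,2), lo=3 mid=3 ⇒ 4 5 2 3 13 6 14
3<13: swap(3,3), lo=4 mid=4 ⇒ 4 5 2 3 13 6 14
13=13: mid=5
6<13: swap(4,5), lo=5 mid=6 ⇒ 4 5 2 3 6 13 14
done. lo=5 hi=5; A=4 5 2 3 6 13 14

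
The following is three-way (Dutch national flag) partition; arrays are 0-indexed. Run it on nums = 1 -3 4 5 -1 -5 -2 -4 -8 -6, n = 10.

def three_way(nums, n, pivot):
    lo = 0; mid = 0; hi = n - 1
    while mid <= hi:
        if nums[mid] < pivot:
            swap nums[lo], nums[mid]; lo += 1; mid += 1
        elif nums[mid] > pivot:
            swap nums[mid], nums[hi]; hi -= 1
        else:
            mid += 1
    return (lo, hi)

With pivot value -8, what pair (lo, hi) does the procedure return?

pivot = -8; lo=0, mid=0, hi=9
nums[mid]=1>-8: swap nums[0],nums[9]; hi=8 → -6 -3 4 5 -1 -5 -2 -4 -8 1
nums[mid]=-6>-8: swap nums[0],nums[8]; hi=7 → -8 -3 4 5 -1 -5 -2 -4 -6 1
nums[mid]=-8=-8: mid=1
nums[mid]=-3>-8: swap nums[1],nums[7]; hi=6 → -8 -4 4 5 -1 -5 -2 -3 -6 1
nums[mid]=-4>-8: swap nums[1],nums[6]; hi=5 → -8 -2 4 5 -1 -5 -4 -3 -6 1
nums[mid]=-2>-8: swap nums[1],nums[5]; hi=4 → -8 -5 4 5 -1 -2 -4 -3 -6 1
nums[mid]=-5>-8: swap nums[1],nums[4]; hi=3 → -8 -1 4 5 -5 -2 -4 -3 -6 1
nums[mid]=-1>-8: swap nums[1],nums[3]; hi=2 → -8 5 4 -1 -5 -2 -4 -3 -6 1
nums[mid]=5>-8: swap nums[1],nums[2]; hi=1 → -8 4 5 -1 -5 -2 -4 -3 -6 1
nums[mid]=4>-8: swap nums[1],nums[1]; hi=0 → -8 4 5 -1 -5 -2 -4 -3 -6 1
end: lo=0, hi=0; nums = -8 4 5 -1 -5 -2 -4 -3 -6 1

(0, 0)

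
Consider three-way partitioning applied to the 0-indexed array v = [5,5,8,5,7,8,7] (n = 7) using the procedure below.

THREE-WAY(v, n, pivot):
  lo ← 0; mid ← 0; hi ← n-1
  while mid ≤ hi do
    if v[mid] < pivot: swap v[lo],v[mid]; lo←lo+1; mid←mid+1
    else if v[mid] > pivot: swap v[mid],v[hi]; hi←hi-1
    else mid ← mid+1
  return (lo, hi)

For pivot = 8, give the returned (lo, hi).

(5, 6)

pivot = 8; lo=0, mid=0, hi=6
v[mid]=5<8: swap v[0],v[0]; lo=1,mid=1 → [5,5,8,5,7,8,7]
v[mid]=5<8: swap v[1],v[1]; lo=2,mid=2 → [5,5,8,5,7,8,7]
v[mid]=8=8: mid=3
v[mid]=5<8: swap v[2],v[3]; lo=3,mid=4 → [5,5,5,8,7,8,7]
v[mid]=7<8: swap v[3],v[4]; lo=4,mid=5 → [5,5,5,7,8,8,7]
v[mid]=8=8: mid=6
v[mid]=7<8: swap v[4],v[6]; lo=5,mid=7 → [5,5,5,7,7,8,8]
end: lo=5, hi=6; v = [5,5,5,7,7,8,8]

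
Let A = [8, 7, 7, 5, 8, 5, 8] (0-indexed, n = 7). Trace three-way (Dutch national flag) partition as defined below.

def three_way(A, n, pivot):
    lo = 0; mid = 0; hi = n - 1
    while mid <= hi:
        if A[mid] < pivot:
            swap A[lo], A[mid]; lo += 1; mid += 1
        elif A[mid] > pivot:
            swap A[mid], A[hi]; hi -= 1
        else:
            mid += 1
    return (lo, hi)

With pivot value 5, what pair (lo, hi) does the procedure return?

(0, 1)

lo=0 mid=0 hi=6
8>5: swap(0,6), hi=5 ⇒ [8, 7, 7, 5, 8, 5, 8]
8>5: swap(0,5), hi=4 ⇒ [5, 7, 7, 5, 8, 8, 8]
5=5: mid=1
7>5: swap(1,4), hi=3 ⇒ [5, 8, 7, 5, 7, 8, 8]
8>5: swap(1,3), hi=2 ⇒ [5, 5, 7, 8, 7, 8, 8]
5=5: mid=2
7>5: swap(2,2), hi=1 ⇒ [5, 5, 7, 8, 7, 8, 8]
done. lo=0 hi=1; A=[5, 5, 7, 8, 7, 8, 8]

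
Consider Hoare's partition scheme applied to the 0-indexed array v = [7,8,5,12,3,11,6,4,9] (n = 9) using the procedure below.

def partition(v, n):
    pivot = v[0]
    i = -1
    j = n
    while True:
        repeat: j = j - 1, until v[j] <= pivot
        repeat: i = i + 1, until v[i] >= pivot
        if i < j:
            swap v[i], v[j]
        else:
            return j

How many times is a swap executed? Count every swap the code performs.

3

pivot=7
j stops at 7 (4), i stops at 0 (7); swap ⇒ [4,8,5,12,3,11,6,7,9]
j stops at 6 (6), i stops at 1 (8); swap ⇒ [4,6,5,12,3,11,8,7,9]
j stops at 4 (3), i stops at 3 (12); swap ⇒ [4,6,5,3,12,11,8,7,9]
j stops at 3, i stops at 4; i≥j ⇒ return 3. v=[4,6,5,3,12,11,8,7,9]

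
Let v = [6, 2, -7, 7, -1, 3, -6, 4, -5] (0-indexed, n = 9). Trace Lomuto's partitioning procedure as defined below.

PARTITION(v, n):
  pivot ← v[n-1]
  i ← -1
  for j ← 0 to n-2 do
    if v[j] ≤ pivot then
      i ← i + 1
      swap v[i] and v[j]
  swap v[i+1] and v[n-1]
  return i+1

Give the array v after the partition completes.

[-7, -6, -5, 7, -1, 3, 2, 4, 6]

pivot = v[8] = -5; i = -1
j=0: v[0]=6 > -5 → no swap
j=1: v[1]=2 > -5 → no swap
j=2: v[2]=-7 ≤ -5 → i=0, swap v[0],v[2] → [-7, 2, 6, 7, -1, 3, -6, 4, -5]
j=3: v[3]=7 > -5 → no swap
j=4: v[4]=-1 > -5 → no swap
j=5: v[5]=3 > -5 → no swap
j=6: v[6]=-6 ≤ -5 → i=1, swap v[1],v[6] → [-7, -6, 6, 7, -1, 3, 2, 4, -5]
j=7: v[7]=4 > -5 → no swap
final swap v[2],v[8] → [-7, -6, -5, 7, -1, 3, 2, 4, 6]; return 2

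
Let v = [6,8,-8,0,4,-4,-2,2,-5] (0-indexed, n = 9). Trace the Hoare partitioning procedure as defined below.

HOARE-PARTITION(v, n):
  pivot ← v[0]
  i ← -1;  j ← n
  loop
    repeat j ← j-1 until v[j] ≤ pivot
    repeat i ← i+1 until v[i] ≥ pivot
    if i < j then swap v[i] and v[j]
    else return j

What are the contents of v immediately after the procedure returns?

pivot = v[0] = 6; i = -1, j = 9
j→8 (v[8]=-5≤6), i→0 (v[0]=6≥6); i<j, swap → [-5,8,-8,0,4,-4,-2,2,6]
j→7 (v[7]=2≤6), i→1 (v[1]=8≥6); i<j, swap → [-5,2,-8,0,4,-4,-2,8,6]
j→6, i→7; i≥j, return j=6. v = [-5,2,-8,0,4,-4,-2,8,6]

[-5,2,-8,0,4,-4,-2,8,6]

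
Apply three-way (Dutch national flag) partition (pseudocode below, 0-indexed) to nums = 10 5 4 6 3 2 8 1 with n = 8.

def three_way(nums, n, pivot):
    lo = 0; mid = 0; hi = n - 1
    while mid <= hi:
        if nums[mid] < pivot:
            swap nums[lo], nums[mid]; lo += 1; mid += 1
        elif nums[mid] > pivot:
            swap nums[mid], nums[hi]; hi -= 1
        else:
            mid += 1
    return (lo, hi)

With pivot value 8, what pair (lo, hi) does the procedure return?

(6, 6)

lo=0 mid=0 hi=7
10>8: swap(0,7), hi=6 ⇒ 1 5 4 6 3 2 8 10
1<8: swap(0,0), lo=1 mid=1 ⇒ 1 5 4 6 3 2 8 10
5<8: swap(1,1), lo=2 mid=2 ⇒ 1 5 4 6 3 2 8 10
4<8: swap(2,2), lo=3 mid=3 ⇒ 1 5 4 6 3 2 8 10
6<8: swap(3,3), lo=4 mid=4 ⇒ 1 5 4 6 3 2 8 10
3<8: swap(4,4), lo=5 mid=5 ⇒ 1 5 4 6 3 2 8 10
2<8: swap(5,5), lo=6 mid=6 ⇒ 1 5 4 6 3 2 8 10
8=8: mid=7
done. lo=6 hi=6; nums=1 5 4 6 3 2 8 10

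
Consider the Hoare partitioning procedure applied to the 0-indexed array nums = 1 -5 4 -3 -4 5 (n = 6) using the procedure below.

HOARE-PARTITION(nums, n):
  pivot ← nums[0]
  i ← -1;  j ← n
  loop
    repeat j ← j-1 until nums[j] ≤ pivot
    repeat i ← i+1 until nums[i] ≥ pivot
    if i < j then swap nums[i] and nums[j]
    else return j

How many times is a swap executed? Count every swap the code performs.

pivot=1
j stops at 4 (-4), i stops at 0 (1); swap ⇒ -4 -5 4 -3 1 5
j stops at 3 (-3), i stops at 2 (4); swap ⇒ -4 -5 -3 4 1 5
j stops at 2, i stops at 3; i≥j ⇒ return 2. nums=-4 -5 -3 4 1 5

2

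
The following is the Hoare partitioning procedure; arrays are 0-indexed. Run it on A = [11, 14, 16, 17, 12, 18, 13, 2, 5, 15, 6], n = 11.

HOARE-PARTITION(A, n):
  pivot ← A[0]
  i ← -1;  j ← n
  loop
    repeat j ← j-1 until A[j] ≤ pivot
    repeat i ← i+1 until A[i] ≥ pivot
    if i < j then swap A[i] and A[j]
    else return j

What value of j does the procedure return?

2

pivot=11
j stops at 10 (6), i stops at 0 (11); swap ⇒ [6, 14, 16, 17, 12, 18, 13, 2, 5, 15, 11]
j stops at 8 (5), i stops at 1 (14); swap ⇒ [6, 5, 16, 17, 12, 18, 13, 2, 14, 15, 11]
j stops at 7 (2), i stops at 2 (16); swap ⇒ [6, 5, 2, 17, 12, 18, 13, 16, 14, 15, 11]
j stops at 2, i stops at 3; i≥j ⇒ return 2. A=[6, 5, 2, 17, 12, 18, 13, 16, 14, 15, 11]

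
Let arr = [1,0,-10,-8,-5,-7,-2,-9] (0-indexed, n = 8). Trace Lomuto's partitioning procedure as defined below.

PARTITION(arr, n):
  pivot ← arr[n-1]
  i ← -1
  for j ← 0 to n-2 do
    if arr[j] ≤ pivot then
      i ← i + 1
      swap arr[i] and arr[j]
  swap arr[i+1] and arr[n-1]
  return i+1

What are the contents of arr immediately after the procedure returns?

[-10,-9,1,-8,-5,-7,-2,0]

pivot=-9, i=-1
j=0: 1>-9, skip
j=1: 0>-9, skip
j=2: -10≤-9, i=0, swap(0,2) ⇒ [-10,0,1,-8,-5,-7,-2,-9]
j=3: -8>-9, skip
j=4: -5>-9, skip
j=5: -7>-9, skip
j=6: -2>-9, skip
swap(1,7) ⇒ [-10,-9,1,-8,-5,-7,-2,0]; return 1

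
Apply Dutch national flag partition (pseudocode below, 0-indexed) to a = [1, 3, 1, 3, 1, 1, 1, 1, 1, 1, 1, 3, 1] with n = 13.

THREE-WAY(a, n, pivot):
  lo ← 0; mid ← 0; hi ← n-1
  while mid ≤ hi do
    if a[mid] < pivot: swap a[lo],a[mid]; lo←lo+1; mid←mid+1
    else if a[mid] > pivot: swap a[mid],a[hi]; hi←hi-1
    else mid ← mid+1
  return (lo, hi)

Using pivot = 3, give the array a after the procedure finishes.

lo=0 mid=0 hi=12
1<3: swap(0,0), lo=1 mid=1 ⇒ [1, 3, 1, 3, 1, 1, 1, 1, 1, 1, 1, 3, 1]
3=3: mid=2
1<3: swap(1,2), lo=2 mid=3 ⇒ [1, 1, 3, 3, 1, 1, 1, 1, 1, 1, 1, 3, 1]
3=3: mid=4
1<3: swap(2,4), lo=3 mid=5 ⇒ [1, 1, 1, 3, 3, 1, 1, 1, 1, 1, 1, 3, 1]
1<3: swap(3,5), lo=4 mid=6 ⇒ [1, 1, 1, 1, 3, 3, 1, 1, 1, 1, 1, 3, 1]
1<3: swap(4,6), lo=5 mid=7 ⇒ [1, 1, 1, 1, 1, 3, 3, 1, 1, 1, 1, 3, 1]
1<3: swap(5,7), lo=6 mid=8 ⇒ [1, 1, 1, 1, 1, 1, 3, 3, 1, 1, 1, 3, 1]
1<3: swap(6,8), lo=7 mid=9 ⇒ [1, 1, 1, 1, 1, 1, 1, 3, 3, 1, 1, 3, 1]
1<3: swap(7,9), lo=8 mid=10 ⇒ [1, 1, 1, 1, 1, 1, 1, 1, 3, 3, 1, 3, 1]
1<3: swap(8,10), lo=9 mid=11 ⇒ [1, 1, 1, 1, 1, 1, 1, 1, 1, 3, 3, 3, 1]
3=3: mid=12
1<3: swap(9,12), lo=10 mid=13 ⇒ [1, 1, 1, 1, 1, 1, 1, 1, 1, 1, 3, 3, 3]
done. lo=10 hi=12; a=[1, 1, 1, 1, 1, 1, 1, 1, 1, 1, 3, 3, 3]

[1, 1, 1, 1, 1, 1, 1, 1, 1, 1, 3, 3, 3]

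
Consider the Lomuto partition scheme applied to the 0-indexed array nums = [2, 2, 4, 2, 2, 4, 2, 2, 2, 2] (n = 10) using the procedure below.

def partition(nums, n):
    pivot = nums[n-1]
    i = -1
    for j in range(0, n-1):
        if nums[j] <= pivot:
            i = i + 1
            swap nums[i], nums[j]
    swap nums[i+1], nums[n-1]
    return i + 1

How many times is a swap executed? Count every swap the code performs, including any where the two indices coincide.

8

pivot=2, i=-1
j=0: 2≤2, i=0, swap(0,0) ⇒ [2, 2, 4, 2, 2, 4, 2, 2, 2, 2]
j=1: 2≤2, i=1, swap(1,1) ⇒ [2, 2, 4, 2, 2, 4, 2, 2, 2, 2]
j=2: 4>2, skip
j=3: 2≤2, i=2, swap(2,3) ⇒ [2, 2, 2, 4, 2, 4, 2, 2, 2, 2]
j=4: 2≤2, i=3, swap(3,4) ⇒ [2, 2, 2, 2, 4, 4, 2, 2, 2, 2]
j=5: 4>2, skip
j=6: 2≤2, i=4, swap(4,6) ⇒ [2, 2, 2, 2, 2, 4, 4, 2, 2, 2]
j=7: 2≤2, i=5, swap(5,7) ⇒ [2, 2, 2, 2, 2, 2, 4, 4, 2, 2]
j=8: 2≤2, i=6, swap(6,8) ⇒ [2, 2, 2, 2, 2, 2, 2, 4, 4, 2]
swap(7,9) ⇒ [2, 2, 2, 2, 2, 2, 2, 2, 4, 4]; return 7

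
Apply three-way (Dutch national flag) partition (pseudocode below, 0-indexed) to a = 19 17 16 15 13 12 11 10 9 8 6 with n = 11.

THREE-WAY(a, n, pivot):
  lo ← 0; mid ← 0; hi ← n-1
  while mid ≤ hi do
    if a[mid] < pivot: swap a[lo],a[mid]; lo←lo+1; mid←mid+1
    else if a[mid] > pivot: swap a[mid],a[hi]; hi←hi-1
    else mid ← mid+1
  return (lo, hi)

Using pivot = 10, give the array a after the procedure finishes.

lo=0 mid=0 hi=10
19>10: swap(0,10), hi=9 ⇒ 6 17 16 15 13 12 11 10 9 8 19
6<10: swap(0,0), lo=1 mid=1 ⇒ 6 17 16 15 13 12 11 10 9 8 19
17>10: swap(1,9), hi=8 ⇒ 6 8 16 15 13 12 11 10 9 17 19
8<10: swap(1,1), lo=2 mid=2 ⇒ 6 8 16 15 13 12 11 10 9 17 19
16>10: swap(2,8), hi=7 ⇒ 6 8 9 15 13 12 11 10 16 17 19
9<10: swap(2,2), lo=3 mid=3 ⇒ 6 8 9 15 13 12 11 10 16 17 19
15>10: swap(3,7), hi=6 ⇒ 6 8 9 10 13 12 11 15 16 17 19
10=10: mid=4
13>10: swap(4,6), hi=5 ⇒ 6 8 9 10 11 12 13 15 16 17 19
11>10: swap(4,5), hi=4 ⇒ 6 8 9 10 12 11 13 15 16 17 19
12>10: swap(4,4), hi=3 ⇒ 6 8 9 10 12 11 13 15 16 17 19
done. lo=3 hi=3; a=6 8 9 10 12 11 13 15 16 17 19

6 8 9 10 12 11 13 15 16 17 19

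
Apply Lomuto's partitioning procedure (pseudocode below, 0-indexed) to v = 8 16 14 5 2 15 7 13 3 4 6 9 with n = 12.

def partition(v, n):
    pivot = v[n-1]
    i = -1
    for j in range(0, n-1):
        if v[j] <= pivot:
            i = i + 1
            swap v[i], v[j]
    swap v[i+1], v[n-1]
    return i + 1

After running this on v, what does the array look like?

pivot = v[11] = 9; i = -1
j=0: v[0]=8 ≤ 9 → i=0, swap v[0],v[0] (no change) → 8 16 14 5 2 15 7 13 3 4 6 9
j=1: v[1]=16 > 9 → no swap
j=2: v[2]=14 > 9 → no swap
j=3: v[3]=5 ≤ 9 → i=1, swap v[1],v[3] → 8 5 14 16 2 15 7 13 3 4 6 9
j=4: v[4]=2 ≤ 9 → i=2, swap v[2],v[4] → 8 5 2 16 14 15 7 13 3 4 6 9
j=5: v[5]=15 > 9 → no swap
j=6: v[6]=7 ≤ 9 → i=3, swap v[3],v[6] → 8 5 2 7 14 15 16 13 3 4 6 9
j=7: v[7]=13 > 9 → no swap
j=8: v[8]=3 ≤ 9 → i=4, swap v[4],v[8] → 8 5 2 7 3 15 16 13 14 4 6 9
j=9: v[9]=4 ≤ 9 → i=5, swap v[5],v[9] → 8 5 2 7 3 4 16 13 14 15 6 9
j=10: v[10]=6 ≤ 9 → i=6, swap v[6],v[10] → 8 5 2 7 3 4 6 13 14 15 16 9
final swap v[7],v[11] → 8 5 2 7 3 4 6 9 14 15 16 13; return 7

8 5 2 7 3 4 6 9 14 15 16 13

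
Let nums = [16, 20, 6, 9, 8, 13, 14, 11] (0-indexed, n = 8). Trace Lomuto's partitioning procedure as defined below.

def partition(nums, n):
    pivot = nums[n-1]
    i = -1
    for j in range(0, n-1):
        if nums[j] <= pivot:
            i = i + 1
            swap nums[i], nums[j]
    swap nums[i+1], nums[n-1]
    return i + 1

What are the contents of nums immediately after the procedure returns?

pivot = nums[7] = 11; i = -1
j=0: nums[0]=16 > 11 → no swap
j=1: nums[1]=20 > 11 → no swap
j=2: nums[2]=6 ≤ 11 → i=0, swap nums[0],nums[2] → [6, 20, 16, 9, 8, 13, 14, 11]
j=3: nums[3]=9 ≤ 11 → i=1, swap nums[1],nums[3] → [6, 9, 16, 20, 8, 13, 14, 11]
j=4: nums[4]=8 ≤ 11 → i=2, swap nums[2],nums[4] → [6, 9, 8, 20, 16, 13, 14, 11]
j=5: nums[5]=13 > 11 → no swap
j=6: nums[6]=14 > 11 → no swap
final swap nums[3],nums[7] → [6, 9, 8, 11, 16, 13, 14, 20]; return 3

[6, 9, 8, 11, 16, 13, 14, 20]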